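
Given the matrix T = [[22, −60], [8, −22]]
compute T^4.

[[16, 0], [0, 16]]

tr T = 0 and det T = −4, so the characteristic polynomial is λ² − (0)λ + (−4) with roots −2 and 2.
Eigenvectors give P = [[−5, −3], [−2, −1]] with P⁻¹ = [[1, −3], [−2, 5]], and T = P·diag(−2, 2)·P⁻¹.
Then T^4 = P·diag(16, 16)·P⁻¹ = [[−80, −48], [−32, −16]] · [[1, −3], [−2, 5]] = [[16, 0], [0, 16]].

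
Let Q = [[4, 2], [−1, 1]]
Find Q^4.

[[146, 130], [−65, −49]]

tr Q = 5 and det Q = 6, so the characteristic polynomial is λ² − (5)λ + (6) with roots 3 and 2.
Eigenvectors give P = [[2, −1], [−1, 1]] with P⁻¹ = [[1, 1], [1, 2]], and Q = P·diag(3, 2)·P⁻¹.
Then Q^4 = P·diag(81, 16)·P⁻¹ = [[162, −16], [−81, 16]] · [[1, 1], [1, 2]] = [[146, 130], [−65, −49]].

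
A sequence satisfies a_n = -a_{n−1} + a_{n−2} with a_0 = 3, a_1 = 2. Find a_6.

-1

With companion matrix T = [[-1, 1], [1, 0]], [a_n, a_{n−1}]ᵀ = T·[a_{n−1}, a_{n−2}]ᵀ, so [a_6, a_5]ᵀ = T⁵·[a_1, a_0]ᵀ.
T⁵ = [[-8, 5], [5, -3]], giving [a_6, a_5]ᵀ = [[-1], [1]].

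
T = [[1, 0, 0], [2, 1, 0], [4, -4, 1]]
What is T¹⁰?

[[1, 0, 0], [20, 1, 0], [-320, -40, 1]]

T = I + N where N = [[0, 0, 0], [2, 0, 0], [4, -4, 0]] is strictly lower-triangular, so N³ = 0.
(I + N)¹⁰ = I + 10·N + 45·N² = [[1, 0, 0], [20, 1, 0], [-320, -40, 1]].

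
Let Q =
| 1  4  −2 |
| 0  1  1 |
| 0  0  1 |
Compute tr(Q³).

Q = I + N where N = [[0, 4, −2], [0, 0, 1], [0, 0, 0]] is strictly upper-triangular, so N³ = 0.
(I + N)³ = I + 3·N + 3·N² = [[1, 12, 6], [0, 1, 3], [0, 0, 1]].

3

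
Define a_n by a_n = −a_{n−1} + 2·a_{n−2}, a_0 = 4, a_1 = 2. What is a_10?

686

With companion matrix T = [[−1, 2], [1, 0]], [a_n, a_{n−1}]ᵀ = T·[a_{n−1}, a_{n−2}]ᵀ, so [a_10, a_9]ᵀ = T⁹·[a_1, a_0]ᵀ.
T⁹ = [[−341, 342], [171, −170]], giving [a_10, a_9]ᵀ = [[686], [−338]].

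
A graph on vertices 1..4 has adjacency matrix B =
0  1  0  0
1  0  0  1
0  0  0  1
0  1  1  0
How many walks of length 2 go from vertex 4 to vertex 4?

2

The number of length-2 walks from vertex 4 to vertex 4 is entry (4,4) of B², where B is the adjacency matrix.
B² = [[1, 0, 0, 1], [0, 2, 1, 0], [0, 1, 1, 0], [1, 0, 0, 2]]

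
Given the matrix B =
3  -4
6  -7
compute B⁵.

tr B = -4 and det B = 3, so the characteristic polynomial is λ² − (-4)λ + (3) with roots -3 and -1.
Eigenvectors give P = [[-2, 1], [-3, 1]] with P⁻¹ = [[1, -1], [3, -2]], and B = P·diag(-3, -1)·P⁻¹.
Then B⁵ = P·diag(-243, -1)·P⁻¹ = [[486, -1], [729, -1]] · [[1, -1], [3, -2]] = [[483, -484], [726, -727]].

[[483, -484], [726, -727]]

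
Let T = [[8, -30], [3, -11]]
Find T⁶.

tr T = -3 and det T = 2, so the characteristic polynomial is λ² − (-3)λ + (2) with roots -2 and -1.
Eigenvectors give P = [[-3, -10], [-1, -3]] with P⁻¹ = [[3, -10], [-1, 3]], and T = P·diag(-2, -1)·P⁻¹.
Then T⁶ = P·diag(64, 1)·P⁻¹ = [[-192, -10], [-64, -3]] · [[3, -10], [-1, 3]] = [[-566, 1890], [-189, 631]].

[[-566, 1890], [-189, 631]]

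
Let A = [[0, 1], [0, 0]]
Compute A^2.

A is strictly triangular, hence nilpotent: A^2 = 0, so A^2 = 0.

[[0, 0], [0, 0]]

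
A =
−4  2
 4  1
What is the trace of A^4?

801

A^2 = [[24, −6], [−12, 9]]
A^3 = [[−120, 42], [84, −15]]
A^4 = [[648, −198], [−396, 153]]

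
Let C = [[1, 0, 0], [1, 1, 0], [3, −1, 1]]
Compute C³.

[[1, 0, 0], [3, 1, 0], [6, −3, 1]]

C = I + N where N = [[0, 0, 0], [1, 0, 0], [3, −1, 0]] is strictly lower-triangular, so N³ = 0.
(I + N)³ = I + 3·N + 3·N² = [[1, 0, 0], [3, 1, 0], [6, −3, 1]].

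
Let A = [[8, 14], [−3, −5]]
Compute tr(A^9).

tr A = 3 and det A = 2, so the characteristic polynomial is λ² − (3)λ + (2) with roots 1 and 2.
Eigenvectors give P = [[−2, 7], [1, −3]] with P⁻¹ = [[3, 7], [1, 2]], and A = P·diag(1, 2)·P⁻¹.
Then A^9 = P·diag(1, 512)·P⁻¹ = [[−2, 3584], [1, −1536]] · [[3, 7], [1, 2]] = [[3578, 7154], [−1533, −3065]].

513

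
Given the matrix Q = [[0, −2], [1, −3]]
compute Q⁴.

[[−14, 30], [−15, 31]]

tr Q = −3 and det Q = 2, so the characteristic polynomial is λ² − (−3)λ + (2) with roots −2 and −1.
Eigenvectors give P = [[−1, 2], [−1, 1]] with P⁻¹ = [[1, −2], [1, −1]], and Q = P·diag(−2, −1)·P⁻¹.
Then Q⁴ = P·diag(16, 1)·P⁻¹ = [[−16, 2], [−16, 1]] · [[1, −2], [1, −1]] = [[−14, 30], [−15, 31]].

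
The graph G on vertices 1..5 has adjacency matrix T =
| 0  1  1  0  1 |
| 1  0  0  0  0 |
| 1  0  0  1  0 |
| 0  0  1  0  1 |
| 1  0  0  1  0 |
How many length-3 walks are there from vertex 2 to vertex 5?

0

The number of length-3 walks from vertex 2 to vertex 5 is entry (2,5) of T³, where T is the adjacency matrix.
T² = [[3, 0, 0, 2, 0], [0, 1, 1, 0, 1], [0, 1, 2, 0, 2], [2, 0, 0, 2, 0], [0, 1, 2, 0, 2]]
T³ = [[0, 3, 5, 0, 5], [3, 0, 0, 2, 0], [5, 0, 0, 4, 0], [0, 2, 4, 0, 4], [5, 0, 0, 4, 0]]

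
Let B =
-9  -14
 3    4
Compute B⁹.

[[-134709, -268394], [57513, 114514]]

tr B = -5 and det B = 6, so the characteristic polynomial is λ² − (-5)λ + (6) with roots -2 and -3.
Eigenvectors give P = [[-2, 7], [1, -3]] with P⁻¹ = [[3, 7], [1, 2]], and B = P·diag(-2, -3)·P⁻¹.
Then B⁹ = P·diag(-512, -19683)·P⁻¹ = [[1024, -137781], [-512, 59049]] · [[3, 7], [1, 2]] = [[-134709, -268394], [57513, 114514]].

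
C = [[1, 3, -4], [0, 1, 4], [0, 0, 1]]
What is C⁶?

C = I + N where N = [[0, 3, -4], [0, 0, 4], [0, 0, 0]] is strictly upper-triangular, so N³ = 0.
(I + N)⁶ = I + 6·N + 15·N² = [[1, 18, 156], [0, 1, 24], [0, 0, 1]].

[[1, 18, 156], [0, 1, 24], [0, 0, 1]]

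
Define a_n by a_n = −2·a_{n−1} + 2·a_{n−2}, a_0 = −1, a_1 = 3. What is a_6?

−448

With companion matrix C = [[−2, 2], [1, 0]], [a_n, a_{n−1}]ᵀ = C·[a_{n−1}, a_{n−2}]ᵀ, so [a_6, a_5]ᵀ = C^5·[a_1, a_0]ᵀ.
C^5 = [[−120, 88], [44, −32]], giving [a_6, a_5]ᵀ = [[−448], [164]].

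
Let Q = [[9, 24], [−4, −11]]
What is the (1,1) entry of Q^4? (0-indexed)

tr Q = −2 and det Q = −3, so the characteristic polynomial is λ² − (−2)λ + (−3) with roots 1 and −3.
Eigenvectors give P = [[−3, 2], [1, −1]] with P⁻¹ = [[−1, −2], [−1, −3]], and Q = P·diag(1, −3)·P⁻¹.
Then Q^4 = P·diag(1, 81)·P⁻¹ = [[−3, 162], [1, −81]] · [[−1, −2], [−1, −3]] = [[−159, −480], [80, 241]].

241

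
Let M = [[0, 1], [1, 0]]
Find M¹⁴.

[[1, 0], [0, 1]]

M² = I (check: tr M = 0 and det M = −1), so M¹⁴ = I since 14 is even.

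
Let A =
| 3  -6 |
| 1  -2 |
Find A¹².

[[3, -6], [1, -2]]

A² = A (a projection; rank 1, trace 1), so A¹² = A.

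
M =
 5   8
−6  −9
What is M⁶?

tr M = −4 and det M = 3, so the characteristic polynomial is λ² − (−4)λ + (3) with roots −1 and −3.
Eigenvectors give P = [[4, −1], [−3, 1]] with P⁻¹ = [[1, 1], [3, 4]], and M = P·diag(−1, −3)·P⁻¹.
Then M⁶ = P·diag(1, 729)·P⁻¹ = [[4, −729], [−3, 729]] · [[1, 1], [3, 4]] = [[−2183, −2912], [2184, 2913]].

[[−2183, −2912], [2184, 2913]]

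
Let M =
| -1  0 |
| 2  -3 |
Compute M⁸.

tr M = -4 and det M = 3, so the characteristic polynomial is λ² − (-4)λ + (3) with roots -3 and -1.
Eigenvectors give P = [[0, -1], [1, -1]] with P⁻¹ = [[-1, 1], [-1, 0]], and M = P·diag(-3, -1)·P⁻¹.
Then M⁸ = P·diag(6561, 1)·P⁻¹ = [[0, -1], [6561, -1]] · [[-1, 1], [-1, 0]] = [[1, 0], [-6560, 6561]].

[[1, 0], [-6560, 6561]]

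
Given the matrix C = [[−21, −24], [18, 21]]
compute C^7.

[[−15309, −17496], [13122, 15309]]

tr C = 0 and det C = −9, so the characteristic polynomial is λ² − (0)λ + (−9) with roots −3 and 3.
Eigenvectors give P = [[−4, 1], [3, −1]] with P⁻¹ = [[−1, −1], [−3, −4]], and C = P·diag(−3, 3)·P⁻¹.
Then C^7 = P·diag(−2187, 2187)·P⁻¹ = [[8748, 2187], [−6561, −2187]] · [[−1, −1], [−3, −4]] = [[−15309, −17496], [13122, 15309]].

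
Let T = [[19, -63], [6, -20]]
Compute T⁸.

tr T = -1 and det T = -2, so the characteristic polynomial is λ² − (-1)λ + (-2) with roots -2 and 1.
Eigenvectors give P = [[3, 7], [1, 2]] with P⁻¹ = [[-2, 7], [1, -3]], and T = P·diag(-2, 1)·P⁻¹.
Then T⁸ = P·diag(256, 1)·P⁻¹ = [[768, 7], [256, 2]] · [[-2, 7], [1, -3]] = [[-1529, 5355], [-510, 1786]].

[[-1529, 5355], [-510, 1786]]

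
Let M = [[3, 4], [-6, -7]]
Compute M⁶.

[[-1455, -1456], [2184, 2185]]

tr M = -4 and det M = 3, so the characteristic polynomial is λ² − (-4)λ + (3) with roots -3 and -1.
Eigenvectors give P = [[2, 1], [-3, -1]] with P⁻¹ = [[-1, -1], [3, 2]], and M = P·diag(-3, -1)·P⁻¹.
Then M⁶ = P·diag(729, 1)·P⁻¹ = [[1458, 1], [-2187, -1]] · [[-1, -1], [3, 2]] = [[-1455, -1456], [2184, 2185]].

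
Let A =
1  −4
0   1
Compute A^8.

[[1, −32], [0, 1]]

A = I + N where N = [[0, −4], [0, 0]] is strictly upper-triangular, so N^2 = 0.
(I + N)^8 = I + 8·N = [[1, −32], [0, 1]].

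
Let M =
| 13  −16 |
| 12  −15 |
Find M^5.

[[733, −976], [732, −975]]

tr M = −2 and det M = −3, so the characteristic polynomial is λ² − (−2)λ + (−3) with roots −3 and 1.
Eigenvectors give P = [[1, 4], [1, 3]] with P⁻¹ = [[−3, 4], [1, −1]], and M = P·diag(−3, 1)·P⁻¹.
Then M^5 = P·diag(−243, 1)·P⁻¹ = [[−243, 4], [−243, 3]] · [[−3, 4], [1, −1]] = [[733, −976], [732, −975]].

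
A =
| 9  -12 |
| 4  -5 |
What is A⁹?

tr A = 4 and det A = 3, so the characteristic polynomial is λ² − (4)λ + (3) with roots 3 and 1.
Eigenvectors give P = [[2, -3], [1, -2]] with P⁻¹ = [[2, -3], [1, -2]], and A = P·diag(3, 1)·P⁻¹.
Then A⁹ = P·diag(19683, 1)·P⁻¹ = [[39366, -3], [19683, -2]] · [[2, -3], [1, -2]] = [[78729, -118092], [39364, -59045]].

[[78729, -118092], [39364, -59045]]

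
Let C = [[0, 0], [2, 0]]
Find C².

[[0, 0], [0, 0]]

C is strictly triangular, hence nilpotent: C² = 0, so C² = 0.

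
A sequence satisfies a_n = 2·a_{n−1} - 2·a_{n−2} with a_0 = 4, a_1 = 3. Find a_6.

With companion matrix Q = [[2, -2], [1, 0]], [a_n, a_{n−1}]ᵀ = Q·[a_{n−1}, a_{n−2}]ᵀ, so [a_6, a_5]ᵀ = Q^5·[a_1, a_0]ᵀ.
Q^5 = [[-8, 8], [-4, 0]], giving [a_6, a_5]ᵀ = [[8], [-12]].

8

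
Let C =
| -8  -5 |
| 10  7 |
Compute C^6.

tr C = -1 and det C = -6, so the characteristic polynomial is λ² − (-1)λ + (-6) with roots -3 and 2.
Eigenvectors give P = [[-1, -1], [1, 2]] with P⁻¹ = [[-2, -1], [1, 1]], and C = P·diag(-3, 2)·P⁻¹.
Then C^6 = P·diag(729, 64)·P⁻¹ = [[-729, -64], [729, 128]] · [[-2, -1], [1, 1]] = [[1394, 665], [-1330, -601]].

[[1394, 665], [-1330, -601]]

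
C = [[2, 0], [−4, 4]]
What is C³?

[[8, 0], [−112, 64]]

C² = [[4, 0], [−24, 16]]
C³ = [[8, 0], [−112, 64]]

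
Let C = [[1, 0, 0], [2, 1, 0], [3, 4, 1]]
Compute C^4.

C = I + N where N = [[0, 0, 0], [2, 0, 0], [3, 4, 0]] is strictly lower-triangular, so N^3 = 0.
(I + N)^4 = I + 4·N + 6·N^2 = [[1, 0, 0], [8, 1, 0], [60, 16, 1]].

[[1, 0, 0], [8, 1, 0], [60, 16, 1]]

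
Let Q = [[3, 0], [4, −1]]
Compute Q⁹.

[[19683, 0], [19684, −1]]

tr Q = 2 and det Q = −3, so the characteristic polynomial is λ² − (2)λ + (−3) with roots −1 and 3.
Eigenvectors give P = [[0, −1], [1, −1]] with P⁻¹ = [[−1, 1], [−1, 0]], and Q = P·diag(−1, 3)·P⁻¹.
Then Q⁹ = P·diag(−1, 19683)·P⁻¹ = [[0, −19683], [−1, −19683]] · [[−1, 1], [−1, 0]] = [[19683, 0], [19684, −1]].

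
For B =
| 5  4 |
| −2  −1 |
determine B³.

tr B = 4 and det B = 3, so the characteristic polynomial is λ² − (4)λ + (3) with roots 3 and 1.
Eigenvectors give P = [[2, −1], [−1, 1]] with P⁻¹ = [[1, 1], [1, 2]], and B = P·diag(3, 1)·P⁻¹.
Then B³ = P·diag(27, 1)·P⁻¹ = [[54, −1], [−27, 1]] · [[1, 1], [1, 2]] = [[53, 52], [−26, −25]].

[[53, 52], [−26, −25]]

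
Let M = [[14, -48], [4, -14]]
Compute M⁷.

tr M = 0 and det M = -4, so the characteristic polynomial is λ² − (0)λ + (-4) with roots 2 and -2.
Eigenvectors give P = [[-4, -3], [-1, -1]] with P⁻¹ = [[-1, 3], [1, -4]], and M = P·diag(2, -2)·P⁻¹.
Then M⁷ = P·diag(128, -128)·P⁻¹ = [[-512, 384], [-128, 128]] · [[-1, 3], [1, -4]] = [[896, -3072], [256, -896]].

[[896, -3072], [256, -896]]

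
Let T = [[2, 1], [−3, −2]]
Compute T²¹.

T² = I (check: tr T = 0 and det T = −1), so T²¹ = T since 21 is odd.

[[2, 1], [−3, −2]]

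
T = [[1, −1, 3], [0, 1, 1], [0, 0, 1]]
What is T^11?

[[1, −11, −22], [0, 1, 11], [0, 0, 1]]

T = I + N where N = [[0, −1, 3], [0, 0, 1], [0, 0, 0]] is strictly upper-triangular, so N^3 = 0.
(I + N)^11 = I + 11·N + 55·N^2 = [[1, −11, −22], [0, 1, 11], [0, 0, 1]].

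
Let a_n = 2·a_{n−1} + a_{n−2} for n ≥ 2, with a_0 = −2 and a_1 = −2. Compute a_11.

−16238

With companion matrix C = [[2, 1], [1, 0]], [a_n, a_{n−1}]ᵀ = C·[a_{n−1}, a_{n−2}]ᵀ, so [a_11, a_10]ᵀ = C^10·[a_1, a_0]ᵀ.
C^10 = [[5741, 2378], [2378, 985]], giving [a_11, a_10]ᵀ = [[−16238], [−6726]].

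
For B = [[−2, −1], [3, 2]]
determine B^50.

[[1, 0], [0, 1]]

B² = I (check: tr B = 0 and det B = −1), so B^50 = I since 50 is even.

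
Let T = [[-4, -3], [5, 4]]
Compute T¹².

T² = I (check: tr T = 0 and det T = -1), so T¹² = I since 12 is even.

[[1, 0], [0, 1]]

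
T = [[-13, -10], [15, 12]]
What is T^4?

[[211, 130], [-195, -114]]

tr T = -1 and det T = -6, so the characteristic polynomial is λ² − (-1)λ + (-6) with roots -3 and 2.
Eigenvectors give P = [[-1, -2], [1, 3]] with P⁻¹ = [[-3, -2], [1, 1]], and T = P·diag(-3, 2)·P⁻¹.
Then T^4 = P·diag(81, 16)·P⁻¹ = [[-81, -32], [81, 48]] · [[-3, -2], [1, 1]] = [[211, 130], [-195, -114]].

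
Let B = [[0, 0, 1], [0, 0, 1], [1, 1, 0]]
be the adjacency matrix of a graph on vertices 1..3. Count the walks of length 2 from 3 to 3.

2

The number of length-2 walks from vertex 3 to vertex 3 is entry (3,3) of B^2, where B is the adjacency matrix.
B^2 = [[1, 1, 0], [1, 1, 0], [0, 0, 2]]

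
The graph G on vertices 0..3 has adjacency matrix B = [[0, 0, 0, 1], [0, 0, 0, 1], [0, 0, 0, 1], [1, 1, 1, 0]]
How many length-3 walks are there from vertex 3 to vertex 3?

The number of length-3 walks from vertex 3 to vertex 3 is entry (3,3) of B³, where B is the adjacency matrix.
B² = [[1, 1, 1, 0], [1, 1, 1, 0], [1, 1, 1, 0], [0, 0, 0, 3]]
B³ = [[0, 0, 0, 3], [0, 0, 0, 3], [0, 0, 0, 3], [3, 3, 3, 0]]

0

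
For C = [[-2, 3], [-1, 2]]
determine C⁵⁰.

C² = I (check: tr C = 0 and det C = -1), so C⁵⁰ = I since 50 is even.

[[1, 0], [0, 1]]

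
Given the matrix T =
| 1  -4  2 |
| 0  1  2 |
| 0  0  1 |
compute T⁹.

[[1, -36, -270], [0, 1, 18], [0, 0, 1]]

T = I + N where N = [[0, -4, 2], [0, 0, 2], [0, 0, 0]] is strictly upper-triangular, so N³ = 0.
(I + N)⁹ = I + 9·N + 36·N² = [[1, -36, -270], [0, 1, 18], [0, 0, 1]].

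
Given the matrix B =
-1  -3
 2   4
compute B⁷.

[[-253, -381], [254, 382]]

tr B = 3 and det B = 2, so the characteristic polynomial is λ² − (3)λ + (2) with roots 2 and 1.
Eigenvectors give P = [[-1, 3], [1, -2]] with P⁻¹ = [[2, 3], [1, 1]], and B = P·diag(2, 1)·P⁻¹.
Then B⁷ = P·diag(128, 1)·P⁻¹ = [[-128, 3], [128, -2]] · [[2, 3], [1, 1]] = [[-253, -381], [254, 382]].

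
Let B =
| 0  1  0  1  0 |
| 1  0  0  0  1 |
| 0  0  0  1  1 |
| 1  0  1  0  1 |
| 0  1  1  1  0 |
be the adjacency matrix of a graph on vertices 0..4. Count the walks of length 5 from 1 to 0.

The number of length-5 walks from vertex 1 to vertex 0 is entry (1,0) of B^5, where B is the adjacency matrix.
B^2 = [[2, 0, 1, 0, 2], [0, 2, 1, 2, 0], [1, 1, 2, 1, 1], [0, 2, 1, 3, 1], [2, 0, 1, 1, 3]]
B^3 = [[0, 4, 2, 5, 1], [4, 0, 2, 1, 5], [2, 2, 2, 4, 4], [5, 1, 4, 2, 6], [1, 5, 4, 6, 2]]
B^4 = [[9, 1, 6, 3, 11], [1, 9, 6, 11, 3], [6, 6, 8, 8, 8], [3, 11, 8, 15, 7], [11, 3, 8, 7, 15]]
B^5 = [[4, 20, 14, 26, 10], [20, 4, 14, 10, 26], [14, 14, 16, 22, 22], [26, 10, 22, 18, 34], [10, 26, 22, 34, 18]]

20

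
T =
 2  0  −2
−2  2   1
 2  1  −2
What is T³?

[[4, −4, −2], [−14, 14, 9], [−2, 1, 2]]

T² = [[0, −2, 0], [−6, 5, 4], [−2, 0, 1]]
T³ = [[4, −4, −2], [−14, 14, 9], [−2, 1, 2]]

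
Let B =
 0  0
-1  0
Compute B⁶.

[[0, 0], [0, 0]]

B is strictly triangular, hence nilpotent: B² = 0, so B⁶ = 0.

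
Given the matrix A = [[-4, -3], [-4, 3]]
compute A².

[[28, 3], [4, 21]]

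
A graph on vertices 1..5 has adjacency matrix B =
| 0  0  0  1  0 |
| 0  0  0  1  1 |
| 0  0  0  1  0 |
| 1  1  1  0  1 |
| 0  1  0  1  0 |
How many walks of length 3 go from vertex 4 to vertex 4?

2

The number of length-3 walks from vertex 4 to vertex 4 is entry (4,4) of B³, where B is the adjacency matrix.
B² = [[1, 1, 1, 0, 1], [1, 2, 1, 1, 1], [1, 1, 1, 0, 1], [0, 1, 0, 4, 1], [1, 1, 1, 1, 2]]
B³ = [[0, 1, 0, 4, 1], [1, 2, 1, 5, 3], [0, 1, 0, 4, 1], [4, 5, 4, 2, 5], [1, 3, 1, 5, 2]]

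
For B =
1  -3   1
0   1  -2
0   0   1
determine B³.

[[1, -9, 21], [0, 1, -6], [0, 0, 1]]

B = I + N where N = [[0, -3, 1], [0, 0, -2], [0, 0, 0]] is strictly upper-triangular, so N³ = 0.
(I + N)³ = I + 3·N + 3·N² = [[1, -9, 21], [0, 1, -6], [0, 0, 1]].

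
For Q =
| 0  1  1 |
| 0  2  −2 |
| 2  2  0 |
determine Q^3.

Q^2 = [[2, 4, −2], [−4, 0, −4], [0, 6, −2]]
Q^3 = [[−4, 6, −6], [−8, −12, −4], [−4, 8, −12]]

[[−4, 6, −6], [−8, −12, −4], [−4, 8, −12]]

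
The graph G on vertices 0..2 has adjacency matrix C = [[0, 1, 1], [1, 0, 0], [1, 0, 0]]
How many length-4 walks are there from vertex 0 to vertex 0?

4

The number of length-4 walks from vertex 0 to vertex 0 is entry (0,0) of C^4, where C is the adjacency matrix.
C^2 = [[2, 0, 0], [0, 1, 1], [0, 1, 1]]
C^3 = [[0, 2, 2], [2, 0, 0], [2, 0, 0]]
C^4 = [[4, 0, 0], [0, 2, 2], [0, 2, 2]]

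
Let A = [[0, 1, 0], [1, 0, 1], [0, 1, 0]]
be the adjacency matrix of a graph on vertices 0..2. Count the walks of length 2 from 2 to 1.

The number of length-2 walks from vertex 2 to vertex 1 is entry (2,1) of A^2, where A is the adjacency matrix.
A^2 = [[1, 0, 1], [0, 2, 0], [1, 0, 1]]

0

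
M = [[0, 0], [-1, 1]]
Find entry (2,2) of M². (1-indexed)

1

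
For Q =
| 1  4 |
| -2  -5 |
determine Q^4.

tr Q = -4 and det Q = 3, so the characteristic polynomial is λ² − (-4)λ + (3) with roots -1 and -3.
Eigenvectors give P = [[-2, 1], [1, -1]] with P⁻¹ = [[-1, -1], [-1, -2]], and Q = P·diag(-1, -3)·P⁻¹.
Then Q^4 = P·diag(1, 81)·P⁻¹ = [[-2, 81], [1, -81]] · [[-1, -1], [-1, -2]] = [[-79, -160], [80, 161]].

[[-79, -160], [80, 161]]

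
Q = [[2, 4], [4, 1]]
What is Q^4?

Q^2 = [[20, 12], [12, 17]]
Q^3 = [[88, 92], [92, 65]]
Q^4 = [[544, 444], [444, 433]]

[[544, 444], [444, 433]]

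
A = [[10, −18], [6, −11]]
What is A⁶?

[[−188, 378], [−126, 253]]

tr A = −1 and det A = −2, so the characteristic polynomial is λ² − (−1)λ + (−2) with roots −2 and 1.
Eigenvectors give P = [[3, −2], [2, −1]] with P⁻¹ = [[−1, 2], [−2, 3]], and A = P·diag(−2, 1)·P⁻¹.
Then A⁶ = P·diag(64, 1)·P⁻¹ = [[192, −2], [128, −1]] · [[−1, 2], [−2, 3]] = [[−188, 378], [−126, 253]].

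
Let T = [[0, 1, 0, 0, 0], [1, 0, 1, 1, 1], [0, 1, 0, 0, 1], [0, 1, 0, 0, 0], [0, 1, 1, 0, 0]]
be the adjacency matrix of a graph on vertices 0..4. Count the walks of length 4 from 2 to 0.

5

The number of length-4 walks from vertex 2 to vertex 0 is entry (2,0) of T^4, where T is the adjacency matrix.
T^2 = [[1, 0, 1, 1, 1], [0, 4, 1, 0, 1], [1, 1, 2, 1, 1], [1, 0, 1, 1, 1], [1, 1, 1, 1, 2]]
T^3 = [[0, 4, 1, 0, 1], [4, 2, 5, 4, 5], [1, 5, 2, 1, 3], [0, 4, 1, 0, 1], [1, 5, 3, 1, 2]]
T^4 = [[4, 2, 5, 4, 5], [2, 18, 7, 2, 7], [5, 7, 8, 5, 7], [4, 2, 5, 4, 5], [5, 7, 7, 5, 8]]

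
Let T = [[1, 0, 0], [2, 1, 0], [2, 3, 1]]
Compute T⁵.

[[1, 0, 0], [10, 1, 0], [70, 15, 1]]

T = I + N where N = [[0, 0, 0], [2, 0, 0], [2, 3, 0]] is strictly lower-triangular, so N³ = 0.
(I + N)⁵ = I + 5·N + 10·N² = [[1, 0, 0], [10, 1, 0], [70, 15, 1]].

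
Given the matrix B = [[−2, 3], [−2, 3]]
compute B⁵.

[[−2, 3], [−2, 3]]

B² = B (a projection; rank 1, trace 1), so B⁵ = B.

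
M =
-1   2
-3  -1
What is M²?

[[-5, -4], [6, -5]]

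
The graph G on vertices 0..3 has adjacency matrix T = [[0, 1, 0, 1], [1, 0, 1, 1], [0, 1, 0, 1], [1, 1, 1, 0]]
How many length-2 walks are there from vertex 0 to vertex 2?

2

The number of length-2 walks from vertex 0 to vertex 2 is entry (0,2) of T², where T is the adjacency matrix.
T² = [[2, 1, 2, 1], [1, 3, 1, 2], [2, 1, 2, 1], [1, 2, 1, 3]]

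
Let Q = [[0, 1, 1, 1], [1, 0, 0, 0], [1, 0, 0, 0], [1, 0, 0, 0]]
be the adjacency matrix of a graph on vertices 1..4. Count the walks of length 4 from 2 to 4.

The number of length-4 walks from vertex 2 to vertex 4 is entry (2,4) of Q⁴, where Q is the adjacency matrix.
Q² = [[3, 0, 0, 0], [0, 1, 1, 1], [0, 1, 1, 1], [0, 1, 1, 1]]
Q³ = [[0, 3, 3, 3], [3, 0, 0, 0], [3, 0, 0, 0], [3, 0, 0, 0]]
Q⁴ = [[9, 0, 0, 0], [0, 3, 3, 3], [0, 3, 3, 3], [0, 3, 3, 3]]

3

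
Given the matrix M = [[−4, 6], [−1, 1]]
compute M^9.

tr M = −3 and det M = 2, so the characteristic polynomial is λ² − (−3)λ + (2) with roots −2 and −1.
Eigenvectors give P = [[−3, 2], [−1, 1]] with P⁻¹ = [[−1, 2], [−1, 3]], and M = P·diag(−2, −1)·P⁻¹.
Then M^9 = P·diag(−512, −1)·P⁻¹ = [[1536, −2], [512, −1]] · [[−1, 2], [−1, 3]] = [[−1534, 3066], [−511, 1021]].

[[−1534, 3066], [−511, 1021]]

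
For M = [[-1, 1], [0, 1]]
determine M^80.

M² = I (check: tr M = 0 and det M = -1), so M^80 = I since 80 is even.

[[1, 0], [0, 1]]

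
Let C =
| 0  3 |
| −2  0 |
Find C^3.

C^2 = [[−6, 0], [0, −6]]
C^3 = [[0, −18], [12, 0]]

[[0, −18], [12, 0]]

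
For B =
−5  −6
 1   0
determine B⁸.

[[19171, 37830], [−6305, −12354]]

tr B = −5 and det B = 6, so the characteristic polynomial is λ² − (−5)λ + (6) with roots −2 and −3.
Eigenvectors give P = [[−2, −3], [1, 1]] with P⁻¹ = [[1, 3], [−1, −2]], and B = P·diag(−2, −3)·P⁻¹.
Then B⁸ = P·diag(256, 6561)·P⁻¹ = [[−512, −19683], [256, 6561]] · [[1, 3], [−1, −2]] = [[19171, 37830], [−6305, −12354]].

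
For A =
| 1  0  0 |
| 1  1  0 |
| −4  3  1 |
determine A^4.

A = I + N where N = [[0, 0, 0], [1, 0, 0], [−4, 3, 0]] is strictly lower-triangular, so N^3 = 0.
(I + N)^4 = I + 4·N + 6·N^2 = [[1, 0, 0], [4, 1, 0], [2, 12, 1]].

[[1, 0, 0], [4, 1, 0], [2, 12, 1]]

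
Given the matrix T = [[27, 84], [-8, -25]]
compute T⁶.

tr T = 2 and det T = -3, so the characteristic polynomial is λ² − (2)λ + (-3) with roots -1 and 3.
Eigenvectors give P = [[-3, 7], [1, -2]] with P⁻¹ = [[2, 7], [1, 3]], and T = P·diag(-1, 3)·P⁻¹.
Then T⁶ = P·diag(1, 729)·P⁻¹ = [[-3, 5103], [1, -1458]] · [[2, 7], [1, 3]] = [[5097, 15288], [-1456, -4367]].

[[5097, 15288], [-1456, -4367]]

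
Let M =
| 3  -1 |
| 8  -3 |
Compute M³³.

[[3, -1], [8, -3]]

M² = I (check: tr M = 0 and det M = -1), so M³³ = M since 33 is odd.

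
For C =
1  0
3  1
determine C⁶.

C = I + N where N = [[0, 0], [3, 0]] is strictly lower-triangular, so N² = 0.
(I + N)⁶ = I + 6·N = [[1, 0], [18, 1]].

[[1, 0], [18, 1]]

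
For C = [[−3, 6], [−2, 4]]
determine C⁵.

[[−3, 6], [−2, 4]]

C² = C (a projection; rank 1, trace 1), so C⁵ = C.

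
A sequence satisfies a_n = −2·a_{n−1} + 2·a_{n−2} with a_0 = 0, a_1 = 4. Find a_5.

176

With companion matrix T = [[−2, 2], [1, 0]], [a_n, a_{n−1}]ᵀ = T·[a_{n−1}, a_{n−2}]ᵀ, so [a_5, a_4]ᵀ = T^4·[a_1, a_0]ᵀ.
T^4 = [[44, −32], [−16, 12]], giving [a_5, a_4]ᵀ = [[176], [−64]].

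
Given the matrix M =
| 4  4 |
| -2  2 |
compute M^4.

M^2 = [[8, 24], [-12, -4]]
M^3 = [[-16, 80], [-40, -56]]
M^4 = [[-224, 96], [-48, -272]]

[[-224, 96], [-48, -272]]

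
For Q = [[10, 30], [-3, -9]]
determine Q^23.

Q² = Q (a projection; rank 1, trace 1), so Q^23 = Q.

[[10, 30], [-3, -9]]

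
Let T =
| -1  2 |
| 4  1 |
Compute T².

[[9, 0], [0, 9]]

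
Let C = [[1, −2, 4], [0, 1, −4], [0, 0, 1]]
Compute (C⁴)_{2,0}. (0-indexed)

C = I + N where N = [[0, −2, 4], [0, 0, −4], [0, 0, 0]] is strictly upper-triangular, so N³ = 0.
(I + N)⁴ = I + 4·N + 6·N² = [[1, −8, 64], [0, 1, −16], [0, 0, 1]].

0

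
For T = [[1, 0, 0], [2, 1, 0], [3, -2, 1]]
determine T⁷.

[[1, 0, 0], [14, 1, 0], [-63, -14, 1]]

T = I + N where N = [[0, 0, 0], [2, 0, 0], [3, -2, 0]] is strictly lower-triangular, so N³ = 0.
(I + N)⁷ = I + 7·N + 21·N² = [[1, 0, 0], [14, 1, 0], [-63, -14, 1]].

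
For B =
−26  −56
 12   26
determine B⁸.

tr B = 0 and det B = −4, so the characteristic polynomial is λ² − (0)λ + (−4) with roots 2 and −2.
Eigenvectors give P = [[2, −7], [−1, 3]] with P⁻¹ = [[−3, −7], [−1, −2]], and B = P·diag(2, −2)·P⁻¹.
Then B⁸ = P·diag(256, 256)·P⁻¹ = [[512, −1792], [−256, 768]] · [[−3, −7], [−1, −2]] = [[256, 0], [0, 256]].

[[256, 0], [0, 256]]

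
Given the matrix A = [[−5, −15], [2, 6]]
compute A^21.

[[−5, −15], [2, 6]]

A² = A (a projection; rank 1, trace 1), so A^21 = A.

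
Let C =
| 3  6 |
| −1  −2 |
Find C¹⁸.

C² = C (a projection; rank 1, trace 1), so C¹⁸ = C.

[[3, 6], [−1, −2]]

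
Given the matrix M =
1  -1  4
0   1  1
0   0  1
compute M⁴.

M = I + N where N = [[0, -1, 4], [0, 0, 1], [0, 0, 0]] is strictly upper-triangular, so N³ = 0.
(I + N)⁴ = I + 4·N + 6·N² = [[1, -4, 10], [0, 1, 4], [0, 0, 1]].

[[1, -4, 10], [0, 1, 4], [0, 0, 1]]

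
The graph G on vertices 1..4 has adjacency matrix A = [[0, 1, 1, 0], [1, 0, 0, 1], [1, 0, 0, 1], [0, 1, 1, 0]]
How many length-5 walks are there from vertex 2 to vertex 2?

0

The number of length-5 walks from vertex 2 to vertex 2 is entry (2,2) of A⁵, where A is the adjacency matrix.
A² = [[2, 0, 0, 2], [0, 2, 2, 0], [0, 2, 2, 0], [2, 0, 0, 2]]
A³ = [[0, 4, 4, 0], [4, 0, 0, 4], [4, 0, 0, 4], [0, 4, 4, 0]]
A⁴ = [[8, 0, 0, 8], [0, 8, 8, 0], [0, 8, 8, 0], [8, 0, 0, 8]]
A⁵ = [[0, 16, 16, 0], [16, 0, 0, 16], [16, 0, 0, 16], [0, 16, 16, 0]]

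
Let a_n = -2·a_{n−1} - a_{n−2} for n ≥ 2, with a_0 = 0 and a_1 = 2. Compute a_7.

With companion matrix A = [[-2, -1], [1, 0]], [a_n, a_{n−1}]ᵀ = A·[a_{n−1}, a_{n−2}]ᵀ, so [a_7, a_6]ᵀ = A⁶·[a_1, a_0]ᵀ.
A⁶ = [[7, 6], [-6, -5]], giving [a_7, a_6]ᵀ = [[14], [-12]].

14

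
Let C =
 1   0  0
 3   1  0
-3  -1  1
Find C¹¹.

[[1, 0, 0], [33, 1, 0], [-198, -11, 1]]

C = I + N where N = [[0, 0, 0], [3, 0, 0], [-3, -1, 0]] is strictly lower-triangular, so N³ = 0.
(I + N)¹¹ = I + 11·N + 55·N² = [[1, 0, 0], [33, 1, 0], [-198, -11, 1]].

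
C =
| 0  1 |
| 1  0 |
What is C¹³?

[[0, 1], [1, 0]]

C² = I (check: tr C = 0 and det C = -1), so C¹³ = C since 13 is odd.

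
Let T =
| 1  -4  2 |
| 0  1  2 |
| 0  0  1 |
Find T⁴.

T = I + N where N = [[0, -4, 2], [0, 0, 2], [0, 0, 0]] is strictly upper-triangular, so N³ = 0.
(I + N)⁴ = I + 4·N + 6·N² = [[1, -16, -40], [0, 1, 8], [0, 0, 1]].

[[1, -16, -40], [0, 1, 8], [0, 0, 1]]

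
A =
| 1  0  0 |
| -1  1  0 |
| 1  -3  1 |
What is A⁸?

A = I + N where N = [[0, 0, 0], [-1, 0, 0], [1, -3, 0]] is strictly lower-triangular, so N³ = 0.
(I + N)⁸ = I + 8·N + 28·N² = [[1, 0, 0], [-8, 1, 0], [92, -24, 1]].

[[1, 0, 0], [-8, 1, 0], [92, -24, 1]]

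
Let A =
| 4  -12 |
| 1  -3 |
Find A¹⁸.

[[4, -12], [1, -3]]

A² = A (a projection; rank 1, trace 1), so A¹⁸ = A.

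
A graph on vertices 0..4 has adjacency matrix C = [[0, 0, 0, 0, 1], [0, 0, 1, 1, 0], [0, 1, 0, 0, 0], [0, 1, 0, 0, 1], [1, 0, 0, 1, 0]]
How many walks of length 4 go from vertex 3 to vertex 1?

0

The number of length-4 walks from vertex 3 to vertex 1 is entry (3,1) of C⁴, where C is the adjacency matrix.
C² = [[1, 0, 0, 1, 0], [0, 2, 0, 0, 1], [0, 0, 1, 1, 0], [1, 0, 1, 2, 0], [0, 1, 0, 0, 2]]
C³ = [[0, 1, 0, 0, 2], [1, 0, 2, 3, 0], [0, 2, 0, 0, 1], [0, 3, 0, 0, 3], [2, 0, 1, 3, 0]]
C⁴ = [[2, 0, 1, 3, 0], [0, 5, 0, 0, 4], [1, 0, 2, 3, 0], [3, 0, 3, 6, 0], [0, 4, 0, 0, 5]]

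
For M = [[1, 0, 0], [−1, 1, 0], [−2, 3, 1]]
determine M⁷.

M = I + N where N = [[0, 0, 0], [−1, 0, 0], [−2, 3, 0]] is strictly lower-triangular, so N³ = 0.
(I + N)⁷ = I + 7·N + 21·N² = [[1, 0, 0], [−7, 1, 0], [−77, 21, 1]].

[[1, 0, 0], [−7, 1, 0], [−77, 21, 1]]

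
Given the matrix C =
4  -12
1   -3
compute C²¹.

[[4, -12], [1, -3]]

C² = C (a projection; rank 1, trace 1), so C²¹ = C.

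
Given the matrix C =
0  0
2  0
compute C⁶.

[[0, 0], [0, 0]]

C is strictly triangular, hence nilpotent: C² = 0, so C⁶ = 0.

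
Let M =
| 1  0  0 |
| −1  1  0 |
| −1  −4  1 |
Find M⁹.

M = I + N where N = [[0, 0, 0], [−1, 0, 0], [−1, −4, 0]] is strictly lower-triangular, so N³ = 0.
(I + N)⁹ = I + 9·N + 36·N² = [[1, 0, 0], [−9, 1, 0], [135, −36, 1]].

[[1, 0, 0], [−9, 1, 0], [135, −36, 1]]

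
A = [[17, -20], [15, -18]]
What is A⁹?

[[61097, -80780], [60585, -80268]]

tr A = -1 and det A = -6, so the characteristic polynomial is λ² − (-1)λ + (-6) with roots -3 and 2.
Eigenvectors give P = [[1, -4], [1, -3]] with P⁻¹ = [[-3, 4], [-1, 1]], and A = P·diag(-3, 2)·P⁻¹.
Then A⁹ = P·diag(-19683, 512)·P⁻¹ = [[-19683, -2048], [-19683, -1536]] · [[-3, 4], [-1, 1]] = [[61097, -80780], [60585, -80268]].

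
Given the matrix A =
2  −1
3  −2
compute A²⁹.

A² = I (check: tr A = 0 and det A = −1), so A²⁹ = A since 29 is odd.

[[2, −1], [3, −2]]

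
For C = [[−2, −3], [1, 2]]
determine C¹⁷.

[[−2, −3], [1, 2]]

C² = I (check: tr C = 0 and det C = −1), so C¹⁷ = C since 17 is odd.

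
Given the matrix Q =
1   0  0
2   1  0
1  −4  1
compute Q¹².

Q = I + N where N = [[0, 0, 0], [2, 0, 0], [1, −4, 0]] is strictly lower-triangular, so N³ = 0.
(I + N)¹² = I + 12·N + 66·N² = [[1, 0, 0], [24, 1, 0], [−516, −48, 1]].

[[1, 0, 0], [24, 1, 0], [−516, −48, 1]]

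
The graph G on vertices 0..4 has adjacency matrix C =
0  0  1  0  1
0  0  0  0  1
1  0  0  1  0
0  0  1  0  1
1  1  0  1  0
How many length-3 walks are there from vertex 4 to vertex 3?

The number of length-3 walks from vertex 4 to vertex 3 is entry (4,3) of C^3, where C is the adjacency matrix.
C^2 = [[2, 1, 0, 2, 0], [1, 1, 0, 1, 0], [0, 0, 2, 0, 2], [2, 1, 0, 2, 0], [0, 0, 2, 0, 3]]
C^3 = [[0, 0, 4, 0, 5], [0, 0, 2, 0, 3], [4, 2, 0, 4, 0], [0, 0, 4, 0, 5], [5, 3, 0, 5, 0]]

5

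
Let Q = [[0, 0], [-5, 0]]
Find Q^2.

Q is strictly triangular, hence nilpotent: Q^2 = 0, so Q^2 = 0.

[[0, 0], [0, 0]]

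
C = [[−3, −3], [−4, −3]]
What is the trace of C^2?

42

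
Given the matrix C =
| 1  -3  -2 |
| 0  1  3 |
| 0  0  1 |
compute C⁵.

[[1, -15, -100], [0, 1, 15], [0, 0, 1]]

C = I + N where N = [[0, -3, -2], [0, 0, 3], [0, 0, 0]] is strictly upper-triangular, so N³ = 0.
(I + N)⁵ = I + 5·N + 10·N² = [[1, -15, -100], [0, 1, 15], [0, 0, 1]].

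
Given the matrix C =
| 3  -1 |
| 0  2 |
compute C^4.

[[81, -65], [0, 16]]

C^2 = [[9, -5], [0, 4]]
C^3 = [[27, -19], [0, 8]]
C^4 = [[81, -65], [0, 16]]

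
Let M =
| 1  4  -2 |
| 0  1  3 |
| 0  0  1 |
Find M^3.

M = I + N where N = [[0, 4, -2], [0, 0, 3], [0, 0, 0]] is strictly upper-triangular, so N^3 = 0.
(I + N)^3 = I + 3·N + 3·N^2 = [[1, 12, 30], [0, 1, 9], [0, 0, 1]].

[[1, 12, 30], [0, 1, 9], [0, 0, 1]]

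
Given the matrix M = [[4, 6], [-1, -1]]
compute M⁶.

tr M = 3 and det M = 2, so the characteristic polynomial is λ² − (3)λ + (2) with roots 2 and 1.
Eigenvectors give P = [[3, -2], [-1, 1]] with P⁻¹ = [[1, 2], [1, 3]], and M = P·diag(2, 1)·P⁻¹.
Then M⁶ = P·diag(64, 1)·P⁻¹ = [[192, -2], [-64, 1]] · [[1, 2], [1, 3]] = [[190, 378], [-63, -125]].

[[190, 378], [-63, -125]]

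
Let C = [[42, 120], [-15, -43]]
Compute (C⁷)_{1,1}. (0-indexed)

tr C = -1 and det C = -6, so the characteristic polynomial is λ² − (-1)λ + (-6) with roots -3 and 2.
Eigenvectors give P = [[-8, -3], [3, 1]] with P⁻¹ = [[1, 3], [-3, -8]], and C = P·diag(-3, 2)·P⁻¹.
Then C⁷ = P·diag(-2187, 128)·P⁻¹ = [[17496, -384], [-6561, 128]] · [[1, 3], [-3, -8]] = [[18648, 55560], [-6945, -20707]].

-20707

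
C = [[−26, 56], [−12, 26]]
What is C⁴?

[[16, 0], [0, 16]]

tr C = 0 and det C = −4, so the characteristic polynomial is λ² − (0)λ + (−4) with roots −2 and 2.
Eigenvectors give P = [[7, 2], [3, 1]] with P⁻¹ = [[1, −2], [−3, 7]], and C = P·diag(−2, 2)·P⁻¹.
Then C⁴ = P·diag(16, 16)·P⁻¹ = [[112, 32], [48, 16]] · [[1, −2], [−3, 7]] = [[16, 0], [0, 16]].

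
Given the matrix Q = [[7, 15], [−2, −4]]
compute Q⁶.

[[379, 945], [−126, −314]]

tr Q = 3 and det Q = 2, so the characteristic polynomial is λ² − (3)λ + (2) with roots 1 and 2.
Eigenvectors give P = [[5, −3], [−2, 1]] with P⁻¹ = [[−1, −3], [−2, −5]], and Q = P·diag(1, 2)·P⁻¹.
Then Q⁶ = P·diag(1, 64)·P⁻¹ = [[5, −192], [−2, 64]] · [[−1, −3], [−2, −5]] = [[379, 945], [−126, −314]].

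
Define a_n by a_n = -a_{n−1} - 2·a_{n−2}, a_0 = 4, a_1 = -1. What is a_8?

-59

With companion matrix M = [[-1, -2], [1, 0]], [a_n, a_{n−1}]ᵀ = M·[a_{n−1}, a_{n−2}]ᵀ, so [a_8, a_7]ᵀ = M^7·[a_1, a_0]ᵀ.
M^7 = [[3, -14], [7, 10]], giving [a_8, a_7]ᵀ = [[-59], [33]].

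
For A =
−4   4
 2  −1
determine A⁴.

[[776, −660], [−330, 281]]

A² = [[24, −20], [−10, 9]]
A³ = [[−136, 116], [58, −49]]
A⁴ = [[776, −660], [−330, 281]]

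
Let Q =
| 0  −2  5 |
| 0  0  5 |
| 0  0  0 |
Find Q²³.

Q is strictly triangular, hence nilpotent: Q³ = 0, so Q²³ = 0.

[[0, 0, 0], [0, 0, 0], [0, 0, 0]]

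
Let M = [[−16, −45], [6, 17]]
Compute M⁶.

[[−314, −945], [126, 379]]

tr M = 1 and det M = −2, so the characteristic polynomial is λ² − (1)λ + (−2) with roots −1 and 2.
Eigenvectors give P = [[3, −5], [−1, 2]] with P⁻¹ = [[2, 5], [1, 3]], and M = P·diag(−1, 2)·P⁻¹.
Then M⁶ = P·diag(1, 64)·P⁻¹ = [[3, −320], [−1, 128]] · [[2, 5], [1, 3]] = [[−314, −945], [126, 379]].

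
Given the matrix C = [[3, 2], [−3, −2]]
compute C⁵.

[[3, 2], [−3, −2]]

C² = C (a projection; rank 1, trace 1), so C⁵ = C.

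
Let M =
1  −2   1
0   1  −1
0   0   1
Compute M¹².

[[1, −24, 144], [0, 1, −12], [0, 0, 1]]

M = I + N where N = [[0, −2, 1], [0, 0, −1], [0, 0, 0]] is strictly upper-triangular, so N³ = 0.
(I + N)¹² = I + 12·N + 66·N² = [[1, −24, 144], [0, 1, −12], [0, 0, 1]].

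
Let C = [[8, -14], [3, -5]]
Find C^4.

[[106, -210], [45, -89]]

tr C = 3 and det C = 2, so the characteristic polynomial is λ² − (3)λ + (2) with roots 2 and 1.
Eigenvectors give P = [[7, 2], [3, 1]] with P⁻¹ = [[1, -2], [-3, 7]], and C = P·diag(2, 1)·P⁻¹.
Then C^4 = P·diag(16, 1)·P⁻¹ = [[112, 2], [48, 1]] · [[1, -2], [-3, 7]] = [[106, -210], [45, -89]].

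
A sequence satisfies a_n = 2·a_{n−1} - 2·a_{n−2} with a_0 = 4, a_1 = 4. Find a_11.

With companion matrix C = [[2, -2], [1, 0]], [a_n, a_{n−1}]ᵀ = C·[a_{n−1}, a_{n−2}]ᵀ, so [a_11, a_10]ᵀ = C¹⁰·[a_1, a_0]ᵀ.
C¹⁰ = [[32, -64], [32, -32]], giving [a_11, a_10]ᵀ = [[-128], [0]].

-128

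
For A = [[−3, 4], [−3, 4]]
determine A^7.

A² = A (a projection; rank 1, trace 1), so A^7 = A.

[[−3, 4], [−3, 4]]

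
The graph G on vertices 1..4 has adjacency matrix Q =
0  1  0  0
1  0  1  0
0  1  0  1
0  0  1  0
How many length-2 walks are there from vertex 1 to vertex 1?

The number of length-2 walks from vertex 1 to vertex 1 is entry (1,1) of Q², where Q is the adjacency matrix.
Q² = [[1, 0, 1, 0], [0, 2, 0, 1], [1, 0, 2, 0], [0, 1, 0, 1]]

1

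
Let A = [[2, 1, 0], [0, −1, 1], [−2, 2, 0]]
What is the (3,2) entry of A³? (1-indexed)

4

A² = [[4, 1, 1], [−2, 3, −1], [−4, −4, 2]]
A³ = [[6, 5, 1], [−2, −7, 3], [−12, 4, −4]]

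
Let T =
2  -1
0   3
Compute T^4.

[[16, -65], [0, 81]]

T^2 = [[4, -5], [0, 9]]
T^3 = [[8, -19], [0, 27]]
T^4 = [[16, -65], [0, 81]]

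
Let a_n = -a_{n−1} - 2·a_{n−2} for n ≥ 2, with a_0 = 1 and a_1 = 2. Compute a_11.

24

With companion matrix A = [[-1, -2], [1, 0]], [a_n, a_{n−1}]ᵀ = A·[a_{n−1}, a_{n−2}]ᵀ, so [a_11, a_10]ᵀ = A^10·[a_1, a_0]ᵀ.
A^10 = [[23, -22], [11, 34]], giving [a_11, a_10]ᵀ = [[24], [56]].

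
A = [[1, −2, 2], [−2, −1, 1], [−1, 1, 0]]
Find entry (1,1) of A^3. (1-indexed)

−1

A^2 = [[3, 2, 0], [−1, 6, −5], [−3, 1, −1]]
A^3 = [[−1, −8, 8], [−8, −9, 4], [−4, 4, −5]]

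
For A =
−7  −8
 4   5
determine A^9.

tr A = −2 and det A = −3, so the characteristic polynomial is λ² − (−2)λ + (−3) with roots −3 and 1.
Eigenvectors give P = [[−2, 1], [1, −1]] with P⁻¹ = [[−1, −1], [−1, −2]], and A = P·diag(−3, 1)·P⁻¹.
Then A^9 = P·diag(−19683, 1)·P⁻¹ = [[39366, 1], [−19683, −1]] · [[−1, −1], [−1, −2]] = [[−39367, −39368], [19684, 19685]].

[[−39367, −39368], [19684, 19685]]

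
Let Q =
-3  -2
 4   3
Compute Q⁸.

[[1, 0], [0, 1]]

Q² = I (check: tr Q = 0 and det Q = -1), so Q⁸ = I since 8 is even.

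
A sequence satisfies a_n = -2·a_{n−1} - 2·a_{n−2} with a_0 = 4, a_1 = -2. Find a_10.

-64

With companion matrix Q = [[-2, -2], [1, 0]], [a_n, a_{n−1}]ᵀ = Q·[a_{n−1}, a_{n−2}]ᵀ, so [a_10, a_9]ᵀ = Q⁹·[a_1, a_0]ᵀ.
Q⁹ = [[-32, -32], [16, 0]], giving [a_10, a_9]ᵀ = [[-64], [-32]].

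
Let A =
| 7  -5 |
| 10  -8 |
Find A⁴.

[[-49, 65], [-130, 146]]

tr A = -1 and det A = -6, so the characteristic polynomial is λ² − (-1)λ + (-6) with roots 2 and -3.
Eigenvectors give P = [[1, -1], [1, -2]] with P⁻¹ = [[2, -1], [1, -1]], and A = P·diag(2, -3)·P⁻¹.
Then A⁴ = P·diag(16, 81)·P⁻¹ = [[16, -81], [16, -162]] · [[2, -1], [1, -1]] = [[-49, 65], [-130, 146]].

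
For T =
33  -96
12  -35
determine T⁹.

[[157473, -472416], [59052, -177155]]

tr T = -2 and det T = -3, so the characteristic polynomial is λ² − (-2)λ + (-3) with roots -3 and 1.
Eigenvectors give P = [[-8, 3], [-3, 1]] with P⁻¹ = [[1, -3], [3, -8]], and T = P·diag(-3, 1)·P⁻¹.
Then T⁹ = P·diag(-19683, 1)·P⁻¹ = [[157464, 3], [59049, 1]] · [[1, -3], [3, -8]] = [[157473, -472416], [59052, -177155]].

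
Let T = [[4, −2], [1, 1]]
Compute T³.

[[46, −38], [19, −11]]

tr T = 5 and det T = 6, so the characteristic polynomial is λ² − (5)λ + (6) with roots 2 and 3.
Eigenvectors give P = [[−1, 2], [−1, 1]] with P⁻¹ = [[1, −2], [1, −1]], and T = P·diag(2, 3)·P⁻¹.
Then T³ = P·diag(8, 27)·P⁻¹ = [[−8, 54], [−8, 27]] · [[1, −2], [1, −1]] = [[46, −38], [19, −11]].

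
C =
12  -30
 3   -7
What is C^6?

[[6714, -19950], [1995, -5921]]

tr C = 5 and det C = 6, so the characteristic polynomial is λ² − (5)λ + (6) with roots 3 and 2.
Eigenvectors give P = [[-10, -3], [-3, -1]] with P⁻¹ = [[-1, 3], [3, -10]], and C = P·diag(3, 2)·P⁻¹.
Then C^6 = P·diag(729, 64)·P⁻¹ = [[-7290, -192], [-2187, -64]] · [[-1, 3], [3, -10]] = [[6714, -19950], [1995, -5921]].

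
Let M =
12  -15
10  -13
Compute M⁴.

tr M = -1 and det M = -6, so the characteristic polynomial is λ² − (-1)λ + (-6) with roots 2 and -3.
Eigenvectors give P = [[3, 1], [2, 1]] with P⁻¹ = [[1, -1], [-2, 3]], and M = P·diag(2, -3)·P⁻¹.
Then M⁴ = P·diag(16, 81)·P⁻¹ = [[48, 81], [32, 81]] · [[1, -1], [-2, 3]] = [[-114, 195], [-130, 211]].

[[-114, 195], [-130, 211]]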